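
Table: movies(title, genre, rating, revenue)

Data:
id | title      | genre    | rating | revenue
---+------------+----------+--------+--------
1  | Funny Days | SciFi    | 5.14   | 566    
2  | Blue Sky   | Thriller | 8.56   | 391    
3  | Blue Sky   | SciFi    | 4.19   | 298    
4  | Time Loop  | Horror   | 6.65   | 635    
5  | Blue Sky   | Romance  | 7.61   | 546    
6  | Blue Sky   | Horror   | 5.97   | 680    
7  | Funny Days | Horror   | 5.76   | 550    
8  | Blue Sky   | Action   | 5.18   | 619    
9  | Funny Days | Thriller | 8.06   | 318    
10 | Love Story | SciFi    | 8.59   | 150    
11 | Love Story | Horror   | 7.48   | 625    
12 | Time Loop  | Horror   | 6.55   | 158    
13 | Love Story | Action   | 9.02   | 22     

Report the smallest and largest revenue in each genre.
SELECT genre, MIN(revenue), MAX(revenue)
FROM movies
GROUP BY genre

Result:
  Action: min=22, max=619
  Horror: min=158, max=680
  Romance: min=546, max=546
  SciFi: min=150, max=566
  Thriller: min=318, max=391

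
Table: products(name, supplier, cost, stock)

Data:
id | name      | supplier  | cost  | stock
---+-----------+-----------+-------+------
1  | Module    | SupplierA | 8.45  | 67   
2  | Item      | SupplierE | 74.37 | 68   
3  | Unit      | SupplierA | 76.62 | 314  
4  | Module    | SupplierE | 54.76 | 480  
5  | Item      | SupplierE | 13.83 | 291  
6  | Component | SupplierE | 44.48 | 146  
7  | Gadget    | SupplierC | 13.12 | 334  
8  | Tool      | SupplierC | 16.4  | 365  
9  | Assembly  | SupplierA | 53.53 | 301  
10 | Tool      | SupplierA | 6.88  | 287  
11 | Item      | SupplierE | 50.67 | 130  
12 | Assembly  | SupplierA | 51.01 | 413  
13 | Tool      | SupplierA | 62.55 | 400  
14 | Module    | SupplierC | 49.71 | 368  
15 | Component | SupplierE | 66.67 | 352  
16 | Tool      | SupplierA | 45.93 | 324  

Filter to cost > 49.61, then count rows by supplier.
SELECT supplier, COUNT(*)
FROM products
WHERE cost > 49.61
GROUP BY supplier

Note: WHERE filters rows before grouping.

Result:
  SupplierA: 4
  SupplierC: 1
  SupplierE: 4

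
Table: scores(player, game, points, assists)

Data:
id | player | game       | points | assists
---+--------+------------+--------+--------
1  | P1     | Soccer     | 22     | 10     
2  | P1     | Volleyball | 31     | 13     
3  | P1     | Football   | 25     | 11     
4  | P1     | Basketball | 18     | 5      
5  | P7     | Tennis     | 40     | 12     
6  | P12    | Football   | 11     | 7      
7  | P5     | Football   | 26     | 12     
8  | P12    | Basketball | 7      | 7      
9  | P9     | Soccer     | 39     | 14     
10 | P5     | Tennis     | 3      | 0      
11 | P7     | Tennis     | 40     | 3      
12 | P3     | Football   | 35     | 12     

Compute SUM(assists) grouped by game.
SELECT game, SUM(assists) as result
FROM scores
GROUP BY game

Result:
  Basketball: 12
  Football: 42
  Soccer: 24
  Tennis: 15
  Volleyball: 13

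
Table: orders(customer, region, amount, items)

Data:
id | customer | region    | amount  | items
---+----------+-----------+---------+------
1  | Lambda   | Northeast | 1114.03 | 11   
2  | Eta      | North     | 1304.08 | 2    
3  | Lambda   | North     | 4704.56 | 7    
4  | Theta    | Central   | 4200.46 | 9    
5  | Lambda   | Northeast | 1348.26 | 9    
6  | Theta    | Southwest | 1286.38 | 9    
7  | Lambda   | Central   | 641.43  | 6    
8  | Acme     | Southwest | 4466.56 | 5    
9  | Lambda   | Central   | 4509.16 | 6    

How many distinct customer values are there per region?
SELECT region, COUNT(DISTINCT customer)
FROM orders
GROUP BY region

Result:
  Central: 2 distinct
  North: 2 distinct
  Northeast: 1 distinct
  Southwest: 2 distinct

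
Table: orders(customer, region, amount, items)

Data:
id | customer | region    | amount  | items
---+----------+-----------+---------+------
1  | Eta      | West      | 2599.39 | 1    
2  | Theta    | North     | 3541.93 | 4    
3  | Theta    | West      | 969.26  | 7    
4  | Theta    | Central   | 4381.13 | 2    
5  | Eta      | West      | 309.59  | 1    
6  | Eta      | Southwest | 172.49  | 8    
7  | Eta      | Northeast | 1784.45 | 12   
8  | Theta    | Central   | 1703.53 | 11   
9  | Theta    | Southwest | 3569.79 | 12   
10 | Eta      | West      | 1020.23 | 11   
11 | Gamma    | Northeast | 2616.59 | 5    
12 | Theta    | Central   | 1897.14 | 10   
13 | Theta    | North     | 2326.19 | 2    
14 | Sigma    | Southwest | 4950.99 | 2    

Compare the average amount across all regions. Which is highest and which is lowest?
SELECT region, AVG(amount)
FROM orders
GROUP BY region
ORDER BY AVG(amount)

All groups:
  West: 1224.62
  Northeast: 2200.52
  Central: 2660.60
  Southwest: 2897.76
  North: 2934.06

Highest: North (2934.06)
Lowest: West (1224.62)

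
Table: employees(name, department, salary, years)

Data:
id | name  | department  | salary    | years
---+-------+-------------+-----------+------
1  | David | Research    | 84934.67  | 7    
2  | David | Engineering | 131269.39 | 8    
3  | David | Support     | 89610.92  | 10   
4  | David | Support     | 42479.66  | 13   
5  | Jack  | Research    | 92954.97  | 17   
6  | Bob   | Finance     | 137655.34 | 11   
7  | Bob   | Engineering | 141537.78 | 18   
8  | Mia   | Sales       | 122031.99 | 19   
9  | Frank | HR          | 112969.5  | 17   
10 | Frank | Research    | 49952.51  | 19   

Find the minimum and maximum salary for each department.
SELECT department, MIN(salary), MAX(salary)
FROM employees
GROUP BY department

Result:
  Engineering: min=131269.39, max=141537.78
  Finance: min=137655.34, max=137655.34
  HR: min=112969.50, max=112969.50
  Research: min=49952.51, max=92954.97
  Sales: min=122031.99, max=122031.99
  Support: min=42479.66, max=89610.92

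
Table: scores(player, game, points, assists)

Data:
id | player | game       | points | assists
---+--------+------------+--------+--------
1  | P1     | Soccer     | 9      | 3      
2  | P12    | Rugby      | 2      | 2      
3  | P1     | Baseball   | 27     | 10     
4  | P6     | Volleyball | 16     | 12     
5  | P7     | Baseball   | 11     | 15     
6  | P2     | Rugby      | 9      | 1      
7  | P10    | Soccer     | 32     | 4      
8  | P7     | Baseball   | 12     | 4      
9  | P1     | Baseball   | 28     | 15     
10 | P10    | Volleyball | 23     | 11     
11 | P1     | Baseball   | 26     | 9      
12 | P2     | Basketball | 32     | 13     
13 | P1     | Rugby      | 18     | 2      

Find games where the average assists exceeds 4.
SELECT game, AVG(assists)
FROM scores
GROUP BY game
HAVING AVG(assists) > 4

Result:
  Baseball: avg=10.60
  Basketball: avg=13.00
  Volleyball: avg=11.50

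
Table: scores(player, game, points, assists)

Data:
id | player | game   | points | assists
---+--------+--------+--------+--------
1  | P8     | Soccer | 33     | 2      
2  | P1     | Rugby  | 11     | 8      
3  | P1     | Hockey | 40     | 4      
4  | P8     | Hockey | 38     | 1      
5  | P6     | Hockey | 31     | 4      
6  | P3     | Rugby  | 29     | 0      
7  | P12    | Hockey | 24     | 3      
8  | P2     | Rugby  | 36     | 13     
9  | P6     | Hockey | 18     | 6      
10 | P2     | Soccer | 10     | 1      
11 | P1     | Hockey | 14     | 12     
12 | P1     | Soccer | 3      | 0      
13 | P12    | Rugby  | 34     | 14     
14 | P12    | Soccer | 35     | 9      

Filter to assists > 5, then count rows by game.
SELECT game, COUNT(*)
FROM scores
WHERE assists > 5
GROUP BY game

Note: WHERE filters rows before grouping.

Result:
  Hockey: 2
  Rugby: 3
  Soccer: 1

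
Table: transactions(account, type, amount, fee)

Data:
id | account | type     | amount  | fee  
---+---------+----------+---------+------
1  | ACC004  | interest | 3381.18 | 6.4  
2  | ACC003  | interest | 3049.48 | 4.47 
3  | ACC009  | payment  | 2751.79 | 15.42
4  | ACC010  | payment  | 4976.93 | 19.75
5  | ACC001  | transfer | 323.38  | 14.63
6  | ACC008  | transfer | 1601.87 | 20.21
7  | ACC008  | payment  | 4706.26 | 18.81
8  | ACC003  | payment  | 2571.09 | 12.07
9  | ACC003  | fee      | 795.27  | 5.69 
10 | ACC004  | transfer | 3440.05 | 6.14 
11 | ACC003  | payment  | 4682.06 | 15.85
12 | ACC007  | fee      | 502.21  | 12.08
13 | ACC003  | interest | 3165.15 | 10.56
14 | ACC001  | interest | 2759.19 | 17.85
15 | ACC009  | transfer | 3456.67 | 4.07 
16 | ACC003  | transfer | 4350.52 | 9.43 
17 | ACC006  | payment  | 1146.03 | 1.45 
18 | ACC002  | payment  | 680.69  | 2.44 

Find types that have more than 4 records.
SELECT type, COUNT(*) as cnt
FROM transactions
GROUP BY type
HAVING COUNT(*) > 4

Result:
  payment: 7
  transfer: 5

Note: HAVING filters groups after aggregation, WHERE filters rows before.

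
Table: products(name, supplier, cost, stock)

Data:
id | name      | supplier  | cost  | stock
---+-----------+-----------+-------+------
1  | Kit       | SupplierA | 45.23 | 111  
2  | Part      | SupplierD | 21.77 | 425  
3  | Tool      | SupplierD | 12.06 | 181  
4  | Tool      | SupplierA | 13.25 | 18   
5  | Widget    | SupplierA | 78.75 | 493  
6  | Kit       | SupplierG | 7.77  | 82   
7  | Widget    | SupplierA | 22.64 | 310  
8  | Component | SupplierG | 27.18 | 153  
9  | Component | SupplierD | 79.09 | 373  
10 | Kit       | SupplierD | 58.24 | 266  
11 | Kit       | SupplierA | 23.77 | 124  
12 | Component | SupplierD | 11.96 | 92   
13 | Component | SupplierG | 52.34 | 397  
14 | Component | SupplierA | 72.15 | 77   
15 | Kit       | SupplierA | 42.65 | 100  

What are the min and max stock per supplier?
SELECT supplier, MIN(stock), MAX(stock)
FROM products
GROUP BY supplier

Result:
  SupplierA: min=18, max=493
  SupplierD: min=92, max=425
  SupplierG: min=82, max=397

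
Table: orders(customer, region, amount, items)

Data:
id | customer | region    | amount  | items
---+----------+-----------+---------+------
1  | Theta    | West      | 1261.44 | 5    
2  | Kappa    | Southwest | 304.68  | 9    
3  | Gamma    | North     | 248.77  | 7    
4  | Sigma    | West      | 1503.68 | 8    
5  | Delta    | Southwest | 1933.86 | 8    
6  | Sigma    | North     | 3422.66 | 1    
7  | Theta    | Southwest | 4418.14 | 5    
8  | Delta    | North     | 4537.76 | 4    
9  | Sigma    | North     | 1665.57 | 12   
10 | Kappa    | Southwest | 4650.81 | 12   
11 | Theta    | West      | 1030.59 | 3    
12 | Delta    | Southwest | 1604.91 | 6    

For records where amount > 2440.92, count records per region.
SELECT region, COUNT(*)
FROM orders
WHERE amount > 2440.92
GROUP BY region

Note: WHERE filters rows before grouping.

Result:
  North: 2
  Southwest: 2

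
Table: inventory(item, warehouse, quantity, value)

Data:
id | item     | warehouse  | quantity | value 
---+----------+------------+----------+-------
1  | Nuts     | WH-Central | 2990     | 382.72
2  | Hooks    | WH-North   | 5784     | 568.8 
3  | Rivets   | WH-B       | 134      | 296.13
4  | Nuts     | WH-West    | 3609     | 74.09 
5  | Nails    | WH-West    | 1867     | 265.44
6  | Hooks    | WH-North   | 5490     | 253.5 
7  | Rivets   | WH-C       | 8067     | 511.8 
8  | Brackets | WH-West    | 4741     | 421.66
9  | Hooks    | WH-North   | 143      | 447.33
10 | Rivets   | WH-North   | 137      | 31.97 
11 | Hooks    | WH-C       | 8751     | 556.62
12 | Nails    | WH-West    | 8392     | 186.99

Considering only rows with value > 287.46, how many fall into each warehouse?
SELECT warehouse, COUNT(*)
FROM inventory
WHERE value > 287.46
GROUP BY warehouse

Note: WHERE filters rows before grouping.

Result:
  WH-B: 1
  WH-C: 2
  WH-Central: 1
  WH-North: 2
  WH-West: 1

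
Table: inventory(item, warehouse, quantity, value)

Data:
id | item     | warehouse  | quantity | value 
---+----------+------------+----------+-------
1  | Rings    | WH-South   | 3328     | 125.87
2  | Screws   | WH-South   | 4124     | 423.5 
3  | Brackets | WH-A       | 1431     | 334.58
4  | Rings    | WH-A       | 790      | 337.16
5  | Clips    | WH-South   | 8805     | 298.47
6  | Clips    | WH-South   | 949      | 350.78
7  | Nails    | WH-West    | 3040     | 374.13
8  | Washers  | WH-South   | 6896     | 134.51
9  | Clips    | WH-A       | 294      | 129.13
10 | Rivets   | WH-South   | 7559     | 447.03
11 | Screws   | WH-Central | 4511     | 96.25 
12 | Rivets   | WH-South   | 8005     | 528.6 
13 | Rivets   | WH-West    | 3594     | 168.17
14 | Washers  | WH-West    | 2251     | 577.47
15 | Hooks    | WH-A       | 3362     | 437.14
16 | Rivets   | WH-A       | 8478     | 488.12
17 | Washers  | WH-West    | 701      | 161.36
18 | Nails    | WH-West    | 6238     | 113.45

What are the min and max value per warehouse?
SELECT warehouse, MIN(value), MAX(value)
FROM inventory
GROUP BY warehouse

Result:
  WH-A: min=129.13, max=488.12
  WH-Central: min=96.25, max=96.25
  WH-South: min=125.87, max=528.60
  WH-West: min=113.45, max=577.47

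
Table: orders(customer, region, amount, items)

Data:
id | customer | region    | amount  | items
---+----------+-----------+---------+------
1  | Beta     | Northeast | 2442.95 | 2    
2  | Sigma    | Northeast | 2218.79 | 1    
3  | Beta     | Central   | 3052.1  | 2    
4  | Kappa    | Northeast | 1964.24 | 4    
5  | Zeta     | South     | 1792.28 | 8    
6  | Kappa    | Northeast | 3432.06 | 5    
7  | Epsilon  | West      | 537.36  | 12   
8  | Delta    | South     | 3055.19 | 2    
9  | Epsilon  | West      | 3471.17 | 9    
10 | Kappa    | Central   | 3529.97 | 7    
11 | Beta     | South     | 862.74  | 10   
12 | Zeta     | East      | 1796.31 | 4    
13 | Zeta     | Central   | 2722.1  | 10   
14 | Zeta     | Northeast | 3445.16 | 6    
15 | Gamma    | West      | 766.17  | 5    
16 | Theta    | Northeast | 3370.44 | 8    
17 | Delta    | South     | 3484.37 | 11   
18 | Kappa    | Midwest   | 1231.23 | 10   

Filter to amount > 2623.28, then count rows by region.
SELECT region, COUNT(*)
FROM orders
WHERE amount > 2623.28
GROUP BY region

Note: WHERE filters rows before grouping.

Result:
  Central: 3
  Northeast: 3
  South: 2
  West: 1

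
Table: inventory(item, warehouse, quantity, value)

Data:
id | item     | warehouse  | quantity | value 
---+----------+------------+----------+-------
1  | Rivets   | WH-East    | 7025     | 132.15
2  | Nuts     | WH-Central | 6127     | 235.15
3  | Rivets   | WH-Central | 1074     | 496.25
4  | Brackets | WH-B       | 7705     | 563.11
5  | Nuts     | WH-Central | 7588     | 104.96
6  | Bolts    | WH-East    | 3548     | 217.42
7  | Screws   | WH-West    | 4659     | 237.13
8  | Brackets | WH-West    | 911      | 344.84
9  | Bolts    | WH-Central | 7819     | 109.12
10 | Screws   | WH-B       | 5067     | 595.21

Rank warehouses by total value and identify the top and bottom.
SELECT warehouse, SUM(value)
FROM inventory
GROUP BY warehouse
ORDER BY SUM(value)

All groups:
  WH-East: 349.57
  WH-West: 581.97
  WH-Central: 945.48
  WH-B: 1158.32

Highest: WH-B (1158.32)
Lowest: WH-East (349.57)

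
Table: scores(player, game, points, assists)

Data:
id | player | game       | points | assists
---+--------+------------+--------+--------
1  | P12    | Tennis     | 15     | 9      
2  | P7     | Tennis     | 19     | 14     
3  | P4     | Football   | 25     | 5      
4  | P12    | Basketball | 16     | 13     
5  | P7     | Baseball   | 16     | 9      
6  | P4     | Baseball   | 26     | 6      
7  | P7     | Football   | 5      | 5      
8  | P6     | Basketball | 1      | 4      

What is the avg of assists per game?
SELECT game, AVG(assists) as result
FROM scores
GROUP BY game

Result:
  Baseball: 7.50
  Basketball: 8.50
  Football: 5.00
  Tennis: 11.50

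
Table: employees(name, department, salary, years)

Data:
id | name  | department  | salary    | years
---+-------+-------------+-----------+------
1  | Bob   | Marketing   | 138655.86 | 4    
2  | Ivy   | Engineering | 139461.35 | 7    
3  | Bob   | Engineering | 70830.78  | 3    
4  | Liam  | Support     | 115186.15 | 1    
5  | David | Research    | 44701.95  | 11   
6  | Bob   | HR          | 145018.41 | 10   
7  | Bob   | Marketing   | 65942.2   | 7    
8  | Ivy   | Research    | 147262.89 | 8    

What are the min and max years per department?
SELECT department, MIN(years), MAX(years)
FROM employees
GROUP BY department

Result:
  Engineering: min=3, max=7
  HR: min=10, max=10
  Marketing: min=4, max=7
  Research: min=8, max=11
  Support: min=1, max=1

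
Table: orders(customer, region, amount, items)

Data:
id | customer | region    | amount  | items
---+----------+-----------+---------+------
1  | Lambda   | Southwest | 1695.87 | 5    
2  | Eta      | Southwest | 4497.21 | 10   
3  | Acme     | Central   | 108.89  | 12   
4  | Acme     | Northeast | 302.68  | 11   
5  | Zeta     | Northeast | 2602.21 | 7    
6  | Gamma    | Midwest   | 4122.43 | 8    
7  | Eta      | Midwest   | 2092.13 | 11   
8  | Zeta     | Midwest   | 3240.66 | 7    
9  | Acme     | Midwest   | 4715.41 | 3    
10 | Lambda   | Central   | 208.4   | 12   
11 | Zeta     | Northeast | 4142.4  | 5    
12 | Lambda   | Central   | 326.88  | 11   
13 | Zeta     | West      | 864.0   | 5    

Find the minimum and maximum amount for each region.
SELECT region, MIN(amount), MAX(amount)
FROM orders
GROUP BY region

Result:
  Central: min=108.89, max=326.88
  Midwest: min=2092.13, max=4715.41
  Northeast: min=302.68, max=4142.40
  Southwest: min=1695.87, max=4497.21
  West: min=864.00, max=864.00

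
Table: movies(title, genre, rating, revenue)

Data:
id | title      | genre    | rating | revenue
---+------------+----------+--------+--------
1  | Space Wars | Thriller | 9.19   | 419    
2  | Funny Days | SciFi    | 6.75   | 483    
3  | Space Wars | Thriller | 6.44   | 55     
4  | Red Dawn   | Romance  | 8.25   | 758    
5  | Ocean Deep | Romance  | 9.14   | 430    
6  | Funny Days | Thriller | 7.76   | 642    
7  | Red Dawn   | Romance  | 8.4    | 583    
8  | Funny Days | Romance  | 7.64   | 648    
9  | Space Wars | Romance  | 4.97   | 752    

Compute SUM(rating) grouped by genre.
SELECT genre, SUM(rating) as result
FROM movies
GROUP BY genre

Result:
  Romance: 38.40
  SciFi: 6.75
  Thriller: 23.39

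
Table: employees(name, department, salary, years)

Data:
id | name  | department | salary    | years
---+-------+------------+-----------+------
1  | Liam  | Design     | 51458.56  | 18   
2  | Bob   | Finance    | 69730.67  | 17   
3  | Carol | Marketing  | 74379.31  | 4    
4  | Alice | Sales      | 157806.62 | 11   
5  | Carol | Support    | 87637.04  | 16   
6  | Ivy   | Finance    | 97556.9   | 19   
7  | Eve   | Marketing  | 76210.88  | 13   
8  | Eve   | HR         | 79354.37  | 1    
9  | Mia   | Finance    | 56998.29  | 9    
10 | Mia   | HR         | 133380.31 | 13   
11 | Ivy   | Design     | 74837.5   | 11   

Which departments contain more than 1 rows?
SELECT department, COUNT(*) as cnt
FROM employees
GROUP BY department
HAVING COUNT(*) > 1

Result:
  Design: 2
  Finance: 3
  HR: 2
  Marketing: 2

Note: HAVING filters groups after aggregation, WHERE filters rows before.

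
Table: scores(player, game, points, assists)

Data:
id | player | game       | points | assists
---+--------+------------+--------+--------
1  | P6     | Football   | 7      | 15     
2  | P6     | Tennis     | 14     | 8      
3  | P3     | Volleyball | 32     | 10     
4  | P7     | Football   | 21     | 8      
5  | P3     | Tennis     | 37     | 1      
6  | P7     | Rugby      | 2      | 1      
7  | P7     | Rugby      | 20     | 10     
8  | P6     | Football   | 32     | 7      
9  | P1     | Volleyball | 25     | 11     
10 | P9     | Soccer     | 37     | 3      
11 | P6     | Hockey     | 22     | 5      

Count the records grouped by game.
SELECT game, COUNT(*) as count
FROM scores
GROUP BY game

Result:
  Football: 3
  Hockey: 1
  Rugby: 2
  Soccer: 1
  Tennis: 2
  Volleyball: 2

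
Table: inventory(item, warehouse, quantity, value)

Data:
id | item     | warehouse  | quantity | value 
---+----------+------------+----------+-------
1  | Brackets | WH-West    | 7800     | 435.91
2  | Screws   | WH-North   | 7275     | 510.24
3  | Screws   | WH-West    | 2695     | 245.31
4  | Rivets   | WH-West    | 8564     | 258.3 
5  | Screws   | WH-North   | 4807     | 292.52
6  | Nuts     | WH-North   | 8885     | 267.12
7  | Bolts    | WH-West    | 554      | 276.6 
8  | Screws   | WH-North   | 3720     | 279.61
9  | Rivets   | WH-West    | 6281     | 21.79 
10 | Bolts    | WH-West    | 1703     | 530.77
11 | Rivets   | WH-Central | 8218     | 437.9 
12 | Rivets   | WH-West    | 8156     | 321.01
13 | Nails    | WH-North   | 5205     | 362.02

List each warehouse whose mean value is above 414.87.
SELECT warehouse, AVG(value)
FROM inventory
GROUP BY warehouse
HAVING AVG(value) > 414.87

Result:
  WH-Central: avg=437.90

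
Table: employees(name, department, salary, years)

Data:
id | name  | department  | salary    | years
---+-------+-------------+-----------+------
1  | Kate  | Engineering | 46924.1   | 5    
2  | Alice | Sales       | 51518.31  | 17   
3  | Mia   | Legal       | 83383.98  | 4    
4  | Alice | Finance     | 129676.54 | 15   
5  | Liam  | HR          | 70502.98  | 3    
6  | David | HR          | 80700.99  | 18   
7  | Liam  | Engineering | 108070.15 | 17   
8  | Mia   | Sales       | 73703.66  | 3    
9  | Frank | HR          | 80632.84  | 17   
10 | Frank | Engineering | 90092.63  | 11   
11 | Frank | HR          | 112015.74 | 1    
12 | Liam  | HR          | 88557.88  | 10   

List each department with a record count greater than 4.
SELECT department, COUNT(*) as cnt
FROM employees
GROUP BY department
HAVING COUNT(*) > 4

Result:
  HR: 5

Note: HAVING filters groups after aggregation, WHERE filters rows before.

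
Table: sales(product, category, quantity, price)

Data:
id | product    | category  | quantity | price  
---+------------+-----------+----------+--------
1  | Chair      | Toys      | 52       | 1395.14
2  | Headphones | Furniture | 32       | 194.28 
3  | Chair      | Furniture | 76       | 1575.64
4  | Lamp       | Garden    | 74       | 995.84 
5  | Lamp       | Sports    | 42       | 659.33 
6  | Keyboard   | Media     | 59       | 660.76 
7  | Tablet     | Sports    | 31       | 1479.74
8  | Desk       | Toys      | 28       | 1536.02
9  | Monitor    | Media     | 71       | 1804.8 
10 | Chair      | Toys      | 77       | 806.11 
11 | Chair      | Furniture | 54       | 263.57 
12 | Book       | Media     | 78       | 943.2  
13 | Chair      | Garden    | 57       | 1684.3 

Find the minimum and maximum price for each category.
SELECT category, MIN(price), MAX(price)
FROM sales
GROUP BY category

Result:
  Furniture: min=194.28, max=1575.64
  Garden: min=995.84, max=1684.30
  Media: min=660.76, max=1804.80
  Sports: min=659.33, max=1479.74
  Toys: min=806.11, max=1536.02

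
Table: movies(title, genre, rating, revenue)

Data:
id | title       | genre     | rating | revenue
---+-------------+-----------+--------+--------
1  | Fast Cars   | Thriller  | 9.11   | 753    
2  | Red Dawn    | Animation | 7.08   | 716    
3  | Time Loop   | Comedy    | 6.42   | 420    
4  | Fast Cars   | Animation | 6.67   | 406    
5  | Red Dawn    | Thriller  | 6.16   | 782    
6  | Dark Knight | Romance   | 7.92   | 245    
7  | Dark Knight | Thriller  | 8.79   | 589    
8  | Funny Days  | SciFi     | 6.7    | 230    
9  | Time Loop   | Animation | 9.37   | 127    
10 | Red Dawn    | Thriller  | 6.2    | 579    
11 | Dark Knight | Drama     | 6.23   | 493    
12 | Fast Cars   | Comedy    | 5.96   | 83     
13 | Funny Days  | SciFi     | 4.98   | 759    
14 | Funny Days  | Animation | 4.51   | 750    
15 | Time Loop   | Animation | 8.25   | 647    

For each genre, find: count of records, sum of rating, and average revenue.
SELECT genre,
       COUNT(*) as cnt,
       SUM(rating) as total_rating,
       AVG(revenue) as avg_revenue
FROM movies
GROUP BY genre

Result:
  Animation: 5 records, 35.88 total rating, 529.20 avg revenue
  Comedy: 2 records, 12.38 total rating, 251.50 avg revenue
  Drama: 1 records, 6.23 total rating, 493.00 avg revenue
  Romance: 1 records, 7.92 total rating, 245.00 avg revenue
  SciFi: 2 records, 11.68 total rating, 494.50 avg revenue
  Thriller: 4 records, 30.26 total rating, 675.75 avg revenue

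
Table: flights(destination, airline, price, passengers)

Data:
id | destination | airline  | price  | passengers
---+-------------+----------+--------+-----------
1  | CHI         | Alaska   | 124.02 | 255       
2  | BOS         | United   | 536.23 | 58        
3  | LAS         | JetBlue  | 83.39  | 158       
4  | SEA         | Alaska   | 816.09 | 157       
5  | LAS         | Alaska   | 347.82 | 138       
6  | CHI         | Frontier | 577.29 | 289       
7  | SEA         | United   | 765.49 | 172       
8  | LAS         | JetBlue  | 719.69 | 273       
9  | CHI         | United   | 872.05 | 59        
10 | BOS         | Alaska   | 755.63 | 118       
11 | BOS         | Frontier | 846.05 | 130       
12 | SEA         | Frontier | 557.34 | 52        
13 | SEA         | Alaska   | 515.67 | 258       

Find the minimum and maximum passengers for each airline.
SELECT airline, MIN(passengers), MAX(passengers)
FROM flights
GROUP BY airline

Result:
  Alaska: min=118, max=258
  Frontier: min=52, max=289
  JetBlue: min=158, max=273
  United: min=58, max=172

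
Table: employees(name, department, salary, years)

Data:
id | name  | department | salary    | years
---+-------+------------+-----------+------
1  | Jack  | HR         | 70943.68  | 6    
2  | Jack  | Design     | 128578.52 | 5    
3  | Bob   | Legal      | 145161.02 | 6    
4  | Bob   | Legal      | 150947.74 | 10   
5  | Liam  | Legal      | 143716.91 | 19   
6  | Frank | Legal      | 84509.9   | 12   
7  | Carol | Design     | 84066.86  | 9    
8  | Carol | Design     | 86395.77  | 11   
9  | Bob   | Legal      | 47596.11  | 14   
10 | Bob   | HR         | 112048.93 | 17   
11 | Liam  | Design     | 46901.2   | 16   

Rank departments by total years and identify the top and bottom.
SELECT department, SUM(years)
FROM employees
GROUP BY department
ORDER BY SUM(years)

All groups:
  HR: 23
  Design: 41
  Legal: 61

Highest: Legal (61)
Lowest: HR (23)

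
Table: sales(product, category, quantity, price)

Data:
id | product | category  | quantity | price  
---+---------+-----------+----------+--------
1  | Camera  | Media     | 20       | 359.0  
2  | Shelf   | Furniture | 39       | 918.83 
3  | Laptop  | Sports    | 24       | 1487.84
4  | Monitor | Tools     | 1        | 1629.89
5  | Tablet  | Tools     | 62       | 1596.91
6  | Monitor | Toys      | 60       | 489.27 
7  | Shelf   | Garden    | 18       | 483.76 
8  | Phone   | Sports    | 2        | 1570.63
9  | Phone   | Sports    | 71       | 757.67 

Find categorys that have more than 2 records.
SELECT category, COUNT(*) as cnt
FROM sales
GROUP BY category
HAVING COUNT(*) > 2

Result:
  Sports: 3

Note: HAVING filters groups after aggregation, WHERE filters rows before.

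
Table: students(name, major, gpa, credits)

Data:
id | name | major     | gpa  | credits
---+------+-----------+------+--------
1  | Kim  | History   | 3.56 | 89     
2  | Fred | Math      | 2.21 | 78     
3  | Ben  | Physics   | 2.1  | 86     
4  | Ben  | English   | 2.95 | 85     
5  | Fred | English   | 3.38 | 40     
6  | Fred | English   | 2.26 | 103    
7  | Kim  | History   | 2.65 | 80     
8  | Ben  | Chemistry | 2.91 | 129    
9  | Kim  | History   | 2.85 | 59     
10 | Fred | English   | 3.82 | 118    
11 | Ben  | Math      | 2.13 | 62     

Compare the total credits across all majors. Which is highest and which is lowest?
SELECT major, SUM(credits)
FROM students
GROUP BY major
ORDER BY SUM(credits)

All groups:
  Physics: 86
  Chemistry: 129
  Math: 140
  History: 228
  English: 346

Highest: English (346)
Lowest: Physics (86)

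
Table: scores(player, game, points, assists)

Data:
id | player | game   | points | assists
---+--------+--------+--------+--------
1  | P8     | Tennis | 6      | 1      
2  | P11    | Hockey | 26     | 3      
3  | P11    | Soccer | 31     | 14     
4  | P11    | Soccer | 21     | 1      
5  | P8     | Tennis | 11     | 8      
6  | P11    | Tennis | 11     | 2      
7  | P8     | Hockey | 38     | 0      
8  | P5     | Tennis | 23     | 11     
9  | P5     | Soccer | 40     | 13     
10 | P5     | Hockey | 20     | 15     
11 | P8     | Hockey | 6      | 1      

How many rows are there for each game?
SELECT game, COUNT(*) as count
FROM scores
GROUP BY game

Result:
  Hockey: 4
  Soccer: 3
  Tennis: 4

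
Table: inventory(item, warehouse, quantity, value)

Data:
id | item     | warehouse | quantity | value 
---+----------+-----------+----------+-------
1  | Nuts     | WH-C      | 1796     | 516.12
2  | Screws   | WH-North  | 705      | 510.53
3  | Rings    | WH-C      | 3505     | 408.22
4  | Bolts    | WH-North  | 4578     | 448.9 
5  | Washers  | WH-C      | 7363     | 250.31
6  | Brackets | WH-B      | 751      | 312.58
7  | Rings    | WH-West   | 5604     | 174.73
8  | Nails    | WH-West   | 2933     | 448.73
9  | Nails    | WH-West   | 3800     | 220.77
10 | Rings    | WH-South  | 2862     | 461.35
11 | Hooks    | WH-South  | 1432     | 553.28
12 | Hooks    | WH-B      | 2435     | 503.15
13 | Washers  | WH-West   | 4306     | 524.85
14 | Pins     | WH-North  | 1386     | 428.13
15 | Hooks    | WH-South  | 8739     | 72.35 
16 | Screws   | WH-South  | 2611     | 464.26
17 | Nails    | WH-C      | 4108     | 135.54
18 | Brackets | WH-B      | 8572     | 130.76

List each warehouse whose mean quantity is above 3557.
SELECT warehouse, AVG(quantity)
FROM inventory
GROUP BY warehouse
HAVING AVG(quantity) > 3557

Result:
  WH-B: avg=3919.33
  WH-C: avg=4193.00
  WH-South: avg=3911.00
  WH-West: avg=4160.75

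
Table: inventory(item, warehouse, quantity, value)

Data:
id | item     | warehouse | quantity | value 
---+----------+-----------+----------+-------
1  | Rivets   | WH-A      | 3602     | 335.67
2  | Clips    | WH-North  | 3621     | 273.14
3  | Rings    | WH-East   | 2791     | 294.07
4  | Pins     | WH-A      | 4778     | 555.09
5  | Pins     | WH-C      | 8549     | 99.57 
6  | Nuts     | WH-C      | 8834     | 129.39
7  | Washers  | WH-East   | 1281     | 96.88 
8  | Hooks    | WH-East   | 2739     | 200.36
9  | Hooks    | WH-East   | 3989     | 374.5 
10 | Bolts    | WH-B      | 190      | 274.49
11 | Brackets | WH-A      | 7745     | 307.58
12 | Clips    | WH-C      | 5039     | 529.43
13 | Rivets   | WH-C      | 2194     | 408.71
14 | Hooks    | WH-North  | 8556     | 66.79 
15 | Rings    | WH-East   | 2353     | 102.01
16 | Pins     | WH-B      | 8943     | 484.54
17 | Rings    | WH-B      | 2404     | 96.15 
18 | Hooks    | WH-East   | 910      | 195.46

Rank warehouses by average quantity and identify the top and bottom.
SELECT warehouse, AVG(quantity)
FROM inventory
GROUP BY warehouse
ORDER BY AVG(quantity)

All groups:
  WH-East: 2343.83
  WH-B: 3845.67
  WH-A: 5375.00
  WH-North: 6088.50
  WH-C: 6154.00

Highest: WH-C (6154.00)
Lowest: WH-East (2343.83)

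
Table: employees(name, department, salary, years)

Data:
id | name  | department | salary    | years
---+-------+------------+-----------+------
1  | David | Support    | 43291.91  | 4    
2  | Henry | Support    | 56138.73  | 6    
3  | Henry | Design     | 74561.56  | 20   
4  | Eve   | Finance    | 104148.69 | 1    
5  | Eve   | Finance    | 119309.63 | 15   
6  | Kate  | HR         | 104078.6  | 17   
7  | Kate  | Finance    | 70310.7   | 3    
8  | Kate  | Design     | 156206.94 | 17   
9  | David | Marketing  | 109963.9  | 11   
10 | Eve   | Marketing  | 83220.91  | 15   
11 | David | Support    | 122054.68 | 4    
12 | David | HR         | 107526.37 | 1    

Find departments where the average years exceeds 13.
SELECT department, AVG(years)
FROM employees
GROUP BY department
HAVING AVG(years) > 13

Result:
  Design: avg=18.50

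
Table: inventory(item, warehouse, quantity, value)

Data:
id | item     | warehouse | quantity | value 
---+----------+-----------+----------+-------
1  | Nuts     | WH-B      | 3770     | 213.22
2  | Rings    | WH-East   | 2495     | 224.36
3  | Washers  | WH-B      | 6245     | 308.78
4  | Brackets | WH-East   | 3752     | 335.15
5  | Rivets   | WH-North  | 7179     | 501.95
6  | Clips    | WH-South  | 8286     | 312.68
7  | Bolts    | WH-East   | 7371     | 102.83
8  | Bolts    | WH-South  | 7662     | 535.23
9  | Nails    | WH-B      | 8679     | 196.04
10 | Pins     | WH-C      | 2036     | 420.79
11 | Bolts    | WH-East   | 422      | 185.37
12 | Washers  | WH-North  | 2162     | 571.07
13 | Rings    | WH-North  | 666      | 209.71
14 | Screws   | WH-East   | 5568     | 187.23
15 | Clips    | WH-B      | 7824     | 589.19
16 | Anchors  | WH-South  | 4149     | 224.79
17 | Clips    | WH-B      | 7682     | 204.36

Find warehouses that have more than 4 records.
SELECT warehouse, COUNT(*) as cnt
FROM inventory
GROUP BY warehouse
HAVING COUNT(*) > 4

Result:
  WH-B: 5
  WH-East: 5

Note: HAVING filters groups after aggregation, WHERE filters rows before.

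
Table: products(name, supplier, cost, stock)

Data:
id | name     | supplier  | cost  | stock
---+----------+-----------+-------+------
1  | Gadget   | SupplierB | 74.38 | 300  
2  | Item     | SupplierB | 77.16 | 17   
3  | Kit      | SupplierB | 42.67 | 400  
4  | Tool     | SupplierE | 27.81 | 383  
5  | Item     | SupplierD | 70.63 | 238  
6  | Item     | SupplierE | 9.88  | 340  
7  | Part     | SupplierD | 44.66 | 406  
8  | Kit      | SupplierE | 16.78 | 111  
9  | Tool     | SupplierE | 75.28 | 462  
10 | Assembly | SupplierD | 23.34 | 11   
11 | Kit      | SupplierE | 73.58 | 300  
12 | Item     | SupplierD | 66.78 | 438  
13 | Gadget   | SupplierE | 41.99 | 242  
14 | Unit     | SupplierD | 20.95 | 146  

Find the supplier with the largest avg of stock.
SELECT supplier, AVG(stock) as val
FROM products
GROUP BY supplier
ORDER BY val DESC
LIMIT 1

Result: SupplierE with avg(stock) = 306.33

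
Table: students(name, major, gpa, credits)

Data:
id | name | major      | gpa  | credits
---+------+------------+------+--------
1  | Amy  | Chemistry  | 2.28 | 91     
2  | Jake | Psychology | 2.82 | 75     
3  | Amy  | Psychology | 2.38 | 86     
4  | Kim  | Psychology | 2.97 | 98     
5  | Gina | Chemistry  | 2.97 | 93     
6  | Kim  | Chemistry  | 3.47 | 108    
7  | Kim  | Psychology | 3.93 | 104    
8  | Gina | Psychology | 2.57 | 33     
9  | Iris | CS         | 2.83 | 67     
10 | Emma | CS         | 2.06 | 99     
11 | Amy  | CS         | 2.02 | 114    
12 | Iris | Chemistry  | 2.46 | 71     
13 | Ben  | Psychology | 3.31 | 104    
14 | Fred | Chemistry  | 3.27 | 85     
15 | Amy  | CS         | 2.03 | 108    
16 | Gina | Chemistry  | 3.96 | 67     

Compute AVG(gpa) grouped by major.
SELECT major, AVG(gpa) as result
FROM students
GROUP BY major

Result:
  CS: 2.24
  Chemistry: 3.07
  Psychology: 3.00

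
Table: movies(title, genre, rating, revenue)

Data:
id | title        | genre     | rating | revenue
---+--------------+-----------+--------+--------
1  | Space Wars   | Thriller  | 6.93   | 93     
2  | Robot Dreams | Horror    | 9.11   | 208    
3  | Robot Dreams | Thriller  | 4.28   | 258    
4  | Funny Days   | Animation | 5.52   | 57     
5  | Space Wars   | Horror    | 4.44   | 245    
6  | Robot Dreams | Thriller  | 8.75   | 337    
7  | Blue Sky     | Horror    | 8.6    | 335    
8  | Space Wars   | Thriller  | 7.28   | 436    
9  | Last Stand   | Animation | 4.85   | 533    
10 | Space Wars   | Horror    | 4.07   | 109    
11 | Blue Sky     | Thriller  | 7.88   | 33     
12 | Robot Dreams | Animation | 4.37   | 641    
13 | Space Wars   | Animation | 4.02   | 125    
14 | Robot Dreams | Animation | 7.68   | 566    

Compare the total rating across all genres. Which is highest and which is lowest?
SELECT genre, SUM(rating)
FROM movies
GROUP BY genre
ORDER BY SUM(rating)

All groups:
  Horror: 26.22
  Animation: 26.44
  Thriller: 35.12

Highest: Thriller (35.12)
Lowest: Horror (26.22)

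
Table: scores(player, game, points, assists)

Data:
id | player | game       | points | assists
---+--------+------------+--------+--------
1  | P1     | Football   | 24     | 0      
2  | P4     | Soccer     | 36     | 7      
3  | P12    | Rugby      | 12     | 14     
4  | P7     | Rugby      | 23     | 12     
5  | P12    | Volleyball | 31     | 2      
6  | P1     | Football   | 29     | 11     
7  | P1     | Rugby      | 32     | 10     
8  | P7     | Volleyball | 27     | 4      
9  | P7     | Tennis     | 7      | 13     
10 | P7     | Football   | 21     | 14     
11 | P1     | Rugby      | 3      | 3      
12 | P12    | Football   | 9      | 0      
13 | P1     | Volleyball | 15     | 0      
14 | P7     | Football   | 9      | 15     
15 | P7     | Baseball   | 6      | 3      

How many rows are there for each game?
SELECT game, COUNT(*) as count
FROM scores
GROUP BY game

Result:
  Baseball: 1
  Football: 5
  Rugby: 4
  Soccer: 1
  Tennis: 1
  Volleyball: 3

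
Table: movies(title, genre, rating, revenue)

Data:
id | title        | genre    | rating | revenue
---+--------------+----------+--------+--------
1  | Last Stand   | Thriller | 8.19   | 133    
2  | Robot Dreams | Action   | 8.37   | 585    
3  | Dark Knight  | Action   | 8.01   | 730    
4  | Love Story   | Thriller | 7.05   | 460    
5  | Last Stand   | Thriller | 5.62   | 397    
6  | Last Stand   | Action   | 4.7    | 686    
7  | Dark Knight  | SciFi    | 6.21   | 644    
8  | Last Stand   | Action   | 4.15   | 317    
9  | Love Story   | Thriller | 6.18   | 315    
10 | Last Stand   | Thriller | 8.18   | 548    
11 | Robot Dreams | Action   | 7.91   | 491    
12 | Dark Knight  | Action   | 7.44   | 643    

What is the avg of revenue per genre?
SELECT genre, AVG(revenue) as result
FROM movies
GROUP BY genre

Result:
  Action: 575.33
  SciFi: 644.00
  Thriller: 370.60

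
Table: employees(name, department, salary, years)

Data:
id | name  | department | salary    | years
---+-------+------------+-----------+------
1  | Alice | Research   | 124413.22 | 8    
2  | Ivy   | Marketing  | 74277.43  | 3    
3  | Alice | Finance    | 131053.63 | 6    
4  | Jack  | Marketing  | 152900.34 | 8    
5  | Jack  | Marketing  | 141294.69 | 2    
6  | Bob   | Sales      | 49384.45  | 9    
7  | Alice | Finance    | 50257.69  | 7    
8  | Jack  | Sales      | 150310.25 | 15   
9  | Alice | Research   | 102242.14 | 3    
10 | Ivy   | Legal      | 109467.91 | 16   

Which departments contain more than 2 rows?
SELECT department, COUNT(*) as cnt
FROM employees
GROUP BY department
HAVING COUNT(*) > 2

Result:
  Marketing: 3

Note: HAVING filters groups after aggregation, WHERE filters rows before.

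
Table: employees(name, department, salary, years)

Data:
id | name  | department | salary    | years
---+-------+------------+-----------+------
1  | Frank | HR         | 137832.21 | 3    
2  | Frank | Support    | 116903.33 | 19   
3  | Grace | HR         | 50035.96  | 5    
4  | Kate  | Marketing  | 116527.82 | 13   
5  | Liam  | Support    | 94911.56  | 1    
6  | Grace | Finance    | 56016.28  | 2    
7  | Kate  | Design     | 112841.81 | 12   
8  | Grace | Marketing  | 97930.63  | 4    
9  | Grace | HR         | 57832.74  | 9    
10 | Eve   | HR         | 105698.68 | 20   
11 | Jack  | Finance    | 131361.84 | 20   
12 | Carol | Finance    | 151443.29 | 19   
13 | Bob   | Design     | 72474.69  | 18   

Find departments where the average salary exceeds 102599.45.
SELECT department, AVG(salary)
FROM employees
GROUP BY department
HAVING AVG(salary) > 102599.45

Result:
  Finance: avg=112940.47
  Marketing: avg=107229.23
  Support: avg=105907.45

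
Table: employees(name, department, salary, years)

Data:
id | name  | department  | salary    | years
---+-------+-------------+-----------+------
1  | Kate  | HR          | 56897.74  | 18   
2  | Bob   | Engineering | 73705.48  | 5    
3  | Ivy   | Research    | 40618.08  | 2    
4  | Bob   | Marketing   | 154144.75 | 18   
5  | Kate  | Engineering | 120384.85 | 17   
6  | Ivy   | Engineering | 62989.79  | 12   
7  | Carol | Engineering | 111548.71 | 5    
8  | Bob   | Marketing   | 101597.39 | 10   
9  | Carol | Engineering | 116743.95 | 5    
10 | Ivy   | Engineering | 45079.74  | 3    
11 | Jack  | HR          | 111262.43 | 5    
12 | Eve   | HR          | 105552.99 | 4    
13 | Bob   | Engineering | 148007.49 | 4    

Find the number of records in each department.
SELECT department, COUNT(*) as count
FROM employees
GROUP BY department

Result:
  Engineering: 7
  HR: 3
  Marketing: 2
  Research: 1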